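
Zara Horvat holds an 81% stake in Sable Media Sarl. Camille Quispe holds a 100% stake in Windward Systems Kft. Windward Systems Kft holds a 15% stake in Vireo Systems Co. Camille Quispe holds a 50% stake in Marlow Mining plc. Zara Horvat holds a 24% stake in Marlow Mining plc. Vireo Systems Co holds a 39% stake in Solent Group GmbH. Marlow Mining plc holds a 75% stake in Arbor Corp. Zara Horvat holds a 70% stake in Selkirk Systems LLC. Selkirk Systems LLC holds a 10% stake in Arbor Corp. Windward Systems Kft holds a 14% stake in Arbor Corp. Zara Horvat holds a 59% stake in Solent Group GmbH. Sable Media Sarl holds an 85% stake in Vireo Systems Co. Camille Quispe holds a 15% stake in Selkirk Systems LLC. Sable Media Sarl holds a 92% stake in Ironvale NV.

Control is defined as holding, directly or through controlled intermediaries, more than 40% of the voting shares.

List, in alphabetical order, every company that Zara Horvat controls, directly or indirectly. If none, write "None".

Ironvale NV, Sable Media Sarl, Selkirk Systems LLC, Solent Group GmbH, Vireo Systems Co

Zara holds 70% of Selkirk, so Zara controls Selkirk.
Zara holds 81% of Sable, so Zara controls Sable.
Sable holds 85% of Vireo, so Zara controls Vireo.
Sable holds 92% of Ironvale, so Zara controls Ironvale.
Vireo and Zara together hold 39% + 59% = 98% of Solent, so Zara controls Solent.
No other company's threshold is met.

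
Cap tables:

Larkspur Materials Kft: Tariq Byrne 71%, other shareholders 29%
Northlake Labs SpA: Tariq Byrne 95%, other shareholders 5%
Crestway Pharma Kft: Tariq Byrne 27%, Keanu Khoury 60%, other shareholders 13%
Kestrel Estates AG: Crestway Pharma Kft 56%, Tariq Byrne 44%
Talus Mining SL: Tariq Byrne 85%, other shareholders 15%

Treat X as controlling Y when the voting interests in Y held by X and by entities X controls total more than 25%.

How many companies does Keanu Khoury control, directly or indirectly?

Keanu holds 60% of Crestway, so Keanu controls Crestway.
Crestway holds 56% of Kestrel, so Keanu controls Kestrel.
No other company's threshold is met.
Keanu controls 2 companies.

2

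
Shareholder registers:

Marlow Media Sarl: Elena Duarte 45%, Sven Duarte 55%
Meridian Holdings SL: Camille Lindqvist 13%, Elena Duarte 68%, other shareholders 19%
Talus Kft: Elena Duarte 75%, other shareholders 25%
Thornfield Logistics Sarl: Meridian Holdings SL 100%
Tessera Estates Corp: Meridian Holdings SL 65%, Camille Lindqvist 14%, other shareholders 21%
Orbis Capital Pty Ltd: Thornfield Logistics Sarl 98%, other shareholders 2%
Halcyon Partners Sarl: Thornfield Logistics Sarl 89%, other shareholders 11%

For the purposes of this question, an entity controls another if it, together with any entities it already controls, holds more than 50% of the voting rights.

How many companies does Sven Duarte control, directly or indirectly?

Sven holds 55% of Marlow, so Sven controls Marlow.
No other company's threshold is met.
Sven controls 1 company.

1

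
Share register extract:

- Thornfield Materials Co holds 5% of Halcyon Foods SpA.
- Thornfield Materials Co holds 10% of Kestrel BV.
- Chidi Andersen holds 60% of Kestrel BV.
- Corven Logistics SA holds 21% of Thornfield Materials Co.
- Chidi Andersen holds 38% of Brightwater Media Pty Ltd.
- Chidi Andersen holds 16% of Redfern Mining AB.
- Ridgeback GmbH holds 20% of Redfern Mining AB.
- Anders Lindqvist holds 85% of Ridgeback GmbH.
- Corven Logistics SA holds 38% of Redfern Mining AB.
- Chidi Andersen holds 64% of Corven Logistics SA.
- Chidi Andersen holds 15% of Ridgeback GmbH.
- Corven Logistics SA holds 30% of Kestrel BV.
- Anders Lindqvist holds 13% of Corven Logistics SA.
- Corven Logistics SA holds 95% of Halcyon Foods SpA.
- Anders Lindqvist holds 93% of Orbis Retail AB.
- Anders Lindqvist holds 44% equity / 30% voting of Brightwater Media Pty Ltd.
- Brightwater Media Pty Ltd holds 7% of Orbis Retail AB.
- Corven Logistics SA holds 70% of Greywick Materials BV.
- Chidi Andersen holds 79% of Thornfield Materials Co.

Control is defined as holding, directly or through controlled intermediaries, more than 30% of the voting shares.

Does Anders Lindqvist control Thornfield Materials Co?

Anders holds 85% of Ridgeback, so Anders controls Ridgeback.
Anders holds 93% of Orbis, so Anders controls Orbis.
Neither Anders nor any entity Anders controls holds any voting interest in Thornfield.
So Anders does not control Thornfield.

No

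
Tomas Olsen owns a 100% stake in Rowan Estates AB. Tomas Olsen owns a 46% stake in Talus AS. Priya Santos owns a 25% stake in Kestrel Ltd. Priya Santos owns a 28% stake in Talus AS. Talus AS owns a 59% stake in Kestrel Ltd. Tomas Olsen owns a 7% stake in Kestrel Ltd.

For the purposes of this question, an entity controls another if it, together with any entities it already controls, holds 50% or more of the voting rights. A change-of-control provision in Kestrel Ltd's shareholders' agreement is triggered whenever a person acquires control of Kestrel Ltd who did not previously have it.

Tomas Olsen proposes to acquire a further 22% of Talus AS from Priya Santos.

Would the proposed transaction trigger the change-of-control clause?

The purchase adds only to Tomas's holdings (Priya's stake shrinks), so Tomas is the only person who could newly come to control Kestrel.
Tomas holds 100% of Rowan, so Tomas controls Rowan.
In Kestrel, Tomas's side holds only 7%, not ≥ 50%.
So before the transaction, Tomas does not control Kestrel.
After the purchase, Tomas's direct stake in Talus rises to 46% + 22% = 68%, and Priya's stake falls to 6%.
Tomas holds 68% of Talus, so Tomas controls Talus.
Talus and Tomas together hold 59% + 7% = 66% of Kestrel, so Tomas controls Kestrel.
Tomas did not control Kestrel before and does after, so the clause is triggered.

Yes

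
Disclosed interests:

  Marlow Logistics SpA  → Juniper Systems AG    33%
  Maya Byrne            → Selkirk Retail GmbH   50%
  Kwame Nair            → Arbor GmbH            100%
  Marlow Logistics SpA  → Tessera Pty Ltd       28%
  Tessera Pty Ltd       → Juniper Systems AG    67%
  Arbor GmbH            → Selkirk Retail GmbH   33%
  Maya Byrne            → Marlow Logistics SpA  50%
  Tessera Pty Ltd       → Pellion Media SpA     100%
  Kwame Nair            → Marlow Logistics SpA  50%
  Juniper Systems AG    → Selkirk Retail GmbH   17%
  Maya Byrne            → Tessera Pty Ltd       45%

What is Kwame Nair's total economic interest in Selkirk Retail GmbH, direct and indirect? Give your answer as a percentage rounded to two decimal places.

Kwame reaches Selkirk along 3 paths.
Via Arbor: 100% × 33% = 33%.
Via Marlow → Tessera → Juniper: 50% × 28% × 67% × 17% = 1.5946%.
Via Marlow → Juniper: 50% × 33% × 17% = 2.805%.
Total: 33% + 1.5946% + 2.805% = 37.3996%.
Rounded: 37.40%.

37.40%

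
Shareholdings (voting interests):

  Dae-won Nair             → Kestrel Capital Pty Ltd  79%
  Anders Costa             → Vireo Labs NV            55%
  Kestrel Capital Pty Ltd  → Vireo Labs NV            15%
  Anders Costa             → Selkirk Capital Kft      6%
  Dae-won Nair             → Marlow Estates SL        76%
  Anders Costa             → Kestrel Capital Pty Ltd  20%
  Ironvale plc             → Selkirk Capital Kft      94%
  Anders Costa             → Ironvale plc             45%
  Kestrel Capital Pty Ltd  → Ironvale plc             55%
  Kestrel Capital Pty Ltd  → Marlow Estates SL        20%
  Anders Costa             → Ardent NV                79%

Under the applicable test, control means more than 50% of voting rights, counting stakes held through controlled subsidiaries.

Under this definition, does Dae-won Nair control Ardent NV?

Dae-won holds 79% of Kestrel, so Dae-won controls Kestrel.
Kestrel holds 55% of Ironvale, so Dae-won controls Ironvale.
Ironvale holds 94% of Selkirk, so Dae-won controls Selkirk.
Kestrel and Dae-won together hold 20% + 76% = 96% of Marlow, so Dae-won controls Marlow.
Neither Dae-won nor any entity Dae-won controls holds any voting interest in Ardent.
So Dae-won does not control Ardent.

No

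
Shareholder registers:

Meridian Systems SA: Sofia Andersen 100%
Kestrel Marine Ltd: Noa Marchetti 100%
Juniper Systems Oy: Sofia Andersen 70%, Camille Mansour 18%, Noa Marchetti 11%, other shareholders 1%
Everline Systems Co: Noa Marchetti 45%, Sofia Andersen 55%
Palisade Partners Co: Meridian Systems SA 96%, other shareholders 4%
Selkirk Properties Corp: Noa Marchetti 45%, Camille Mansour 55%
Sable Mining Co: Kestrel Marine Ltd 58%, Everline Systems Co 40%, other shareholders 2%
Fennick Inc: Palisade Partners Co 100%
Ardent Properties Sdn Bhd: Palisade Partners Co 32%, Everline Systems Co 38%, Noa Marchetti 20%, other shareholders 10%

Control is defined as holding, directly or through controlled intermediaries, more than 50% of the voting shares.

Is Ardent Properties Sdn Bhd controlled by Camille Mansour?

No

Camille holds 55% of Selkirk, so Camille controls Selkirk.
Neither Camille nor any entity Camille controls holds any voting interest in Ardent.
So Camille does not control Ardent.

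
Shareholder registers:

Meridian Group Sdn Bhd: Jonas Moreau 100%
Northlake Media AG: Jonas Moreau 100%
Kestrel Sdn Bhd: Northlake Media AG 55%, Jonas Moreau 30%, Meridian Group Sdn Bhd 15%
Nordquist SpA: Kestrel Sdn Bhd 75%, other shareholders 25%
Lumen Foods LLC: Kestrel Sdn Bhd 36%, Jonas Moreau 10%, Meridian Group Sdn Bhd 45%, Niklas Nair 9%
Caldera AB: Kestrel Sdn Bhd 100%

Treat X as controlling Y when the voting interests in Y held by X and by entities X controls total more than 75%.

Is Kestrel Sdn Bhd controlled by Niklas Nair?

No

Niklas's largest direct stake is 9% in Lumen, which does not meet the threshold, so Niklas controls no company.
Neither Niklas nor any entity Niklas controls holds any voting interest in Kestrel.
So Niklas does not control Kestrel.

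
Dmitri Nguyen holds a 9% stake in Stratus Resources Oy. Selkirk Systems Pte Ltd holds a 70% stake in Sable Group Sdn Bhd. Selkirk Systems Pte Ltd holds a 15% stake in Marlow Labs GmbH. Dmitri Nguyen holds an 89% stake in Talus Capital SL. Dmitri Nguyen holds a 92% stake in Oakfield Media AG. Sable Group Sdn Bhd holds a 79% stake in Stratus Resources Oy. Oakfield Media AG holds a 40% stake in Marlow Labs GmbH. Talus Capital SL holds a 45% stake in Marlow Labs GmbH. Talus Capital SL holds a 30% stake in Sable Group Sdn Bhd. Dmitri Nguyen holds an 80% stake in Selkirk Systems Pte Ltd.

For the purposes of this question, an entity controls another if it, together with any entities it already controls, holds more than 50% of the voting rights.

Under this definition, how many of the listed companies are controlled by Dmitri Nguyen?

Dmitri holds 80% of Selkirk, so Dmitri controls Selkirk.
Dmitri holds 89% of Talus, so Dmitri controls Talus.
Dmitri holds 92% of Oakfield, so Dmitri controls Oakfield.
Talus and Selkirk together hold 30% + 70% = 100% of Sable, so Dmitri controls Sable.
Sable and Dmitri together hold 79% + 9% = 88% of Stratus, so Dmitri controls Stratus.
Talus and Oakfield and Selkirk together hold 45% + 40% + 15% = 100% of Marlow, so Dmitri controls Marlow.
Dmitri controls 6 companies.

6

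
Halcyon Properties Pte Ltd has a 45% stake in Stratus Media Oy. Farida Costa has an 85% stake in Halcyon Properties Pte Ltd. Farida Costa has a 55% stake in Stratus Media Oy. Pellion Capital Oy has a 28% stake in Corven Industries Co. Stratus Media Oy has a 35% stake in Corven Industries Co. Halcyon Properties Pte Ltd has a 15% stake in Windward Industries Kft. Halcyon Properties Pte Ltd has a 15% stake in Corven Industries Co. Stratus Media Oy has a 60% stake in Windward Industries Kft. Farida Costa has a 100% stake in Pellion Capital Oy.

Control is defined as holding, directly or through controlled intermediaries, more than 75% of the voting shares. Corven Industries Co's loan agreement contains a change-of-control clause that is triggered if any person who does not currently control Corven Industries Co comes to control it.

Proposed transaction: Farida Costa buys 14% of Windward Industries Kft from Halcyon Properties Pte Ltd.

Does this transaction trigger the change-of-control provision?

No

The purchase adds only to Farida's holdings (Halcyon's stake shrinks), so Farida is the only person who could newly come to control Corven.
Farida holds 85% of Halcyon, so Farida controls Halcyon.
Farida holds 100% of Pellion, so Farida controls Pellion.
Halcyon and Farida together hold 45% + 55% = 100% of Stratus, so Farida controls Stratus.
Pellion and Stratus and Halcyon together hold 28% + 35% + 15% = 78% of Corven, so Farida controls Corven.
So Farida already controls Corven before the transaction.
After the purchase, Farida holds 14% of Windward directly, and Halcyon's stake falls to 1%.
Farida controlled Corven already, so this is not a new person acquiring control; every other person's position is unchanged or reduced.
No new person acquires control, so the clause is not triggered.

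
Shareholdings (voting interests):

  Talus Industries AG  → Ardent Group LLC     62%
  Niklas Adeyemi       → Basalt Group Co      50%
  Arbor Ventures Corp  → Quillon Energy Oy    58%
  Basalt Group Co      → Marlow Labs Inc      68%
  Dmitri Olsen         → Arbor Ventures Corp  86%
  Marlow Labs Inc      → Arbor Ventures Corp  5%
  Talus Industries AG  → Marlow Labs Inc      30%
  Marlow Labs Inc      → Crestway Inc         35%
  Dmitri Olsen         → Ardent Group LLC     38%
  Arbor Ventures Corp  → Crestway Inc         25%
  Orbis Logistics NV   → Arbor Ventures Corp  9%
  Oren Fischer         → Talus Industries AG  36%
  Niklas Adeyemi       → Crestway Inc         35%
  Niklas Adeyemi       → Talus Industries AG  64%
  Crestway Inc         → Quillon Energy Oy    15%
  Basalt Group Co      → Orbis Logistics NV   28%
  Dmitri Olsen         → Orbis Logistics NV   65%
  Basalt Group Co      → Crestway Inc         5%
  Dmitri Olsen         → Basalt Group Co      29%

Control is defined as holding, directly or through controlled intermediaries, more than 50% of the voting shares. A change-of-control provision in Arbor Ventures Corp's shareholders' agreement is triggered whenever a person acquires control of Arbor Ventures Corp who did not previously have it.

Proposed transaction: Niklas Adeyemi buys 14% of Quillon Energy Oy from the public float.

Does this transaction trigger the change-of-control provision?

No

The purchase changes only Niklas's holdings, so Niklas is the only person who could newly come to control Arbor.
Niklas holds 64% of Talus, so Niklas controls Talus.
Talus holds 62% of Ardent, so Niklas controls Ardent.
Neither Niklas nor any entity Niklas controls holds any voting interest in Arbor.
So before the transaction, Niklas does not control Arbor.
After the purchase, Niklas holds 14% of Quillon directly.
Niklas's side now holds 14% of Quillon, not > 50%, so Niklas still does not control Quillon.
After the transaction, neither Niklas nor any entity Niklas controls holds a voting interest in Arbor, so Niklas still does not control it.
No new person acquires control, so the clause is not triggered.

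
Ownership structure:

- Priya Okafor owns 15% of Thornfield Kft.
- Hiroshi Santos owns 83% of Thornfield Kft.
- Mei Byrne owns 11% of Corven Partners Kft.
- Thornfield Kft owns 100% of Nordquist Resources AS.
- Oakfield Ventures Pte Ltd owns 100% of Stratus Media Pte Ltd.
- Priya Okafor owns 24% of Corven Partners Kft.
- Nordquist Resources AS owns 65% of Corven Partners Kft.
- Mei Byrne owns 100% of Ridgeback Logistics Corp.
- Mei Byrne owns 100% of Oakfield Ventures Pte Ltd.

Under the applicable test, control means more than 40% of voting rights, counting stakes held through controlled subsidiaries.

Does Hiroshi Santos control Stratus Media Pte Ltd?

No

Hiroshi holds 83% of Thornfield, so Hiroshi controls Thornfield.
Thornfield holds 100% of Nordquist, so Hiroshi controls Nordquist.
Nordquist holds 65% of Corven, so Hiroshi controls Corven.
Neither Hiroshi nor any entity Hiroshi controls holds any voting interest in Stratus.
So Hiroshi does not control Stratus.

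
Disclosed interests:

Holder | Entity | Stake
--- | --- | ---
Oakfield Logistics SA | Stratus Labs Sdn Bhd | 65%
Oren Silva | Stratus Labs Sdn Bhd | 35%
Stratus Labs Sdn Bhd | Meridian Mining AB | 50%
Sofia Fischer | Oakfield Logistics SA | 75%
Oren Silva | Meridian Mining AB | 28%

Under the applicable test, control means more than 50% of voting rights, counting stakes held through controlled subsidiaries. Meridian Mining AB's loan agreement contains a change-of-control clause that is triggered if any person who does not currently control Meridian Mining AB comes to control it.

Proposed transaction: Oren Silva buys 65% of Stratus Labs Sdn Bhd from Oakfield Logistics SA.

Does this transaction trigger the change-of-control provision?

Yes

The purchase adds only to Oren's holdings (Oakfield's stake shrinks), so Oren is the only person who could newly come to control Meridian.
Oren's largest direct stake is 35% in Stratus, which does not meet the threshold, so Oren controls no company.
In Meridian, Oren's side holds only 28%, not > 50%.
So before the transaction, Oren does not control Meridian.
After the purchase, Oren's direct stake in Stratus rises to 35% + 65% = 100%, and Oakfield's stake falls to 0%.
Oren holds 100% of Stratus, so Oren controls Stratus.
Oren and Stratus together hold 28% + 50% = 78% of Meridian, so Oren controls Meridian.
Oren did not control Meridian before and does after, so the clause is triggered.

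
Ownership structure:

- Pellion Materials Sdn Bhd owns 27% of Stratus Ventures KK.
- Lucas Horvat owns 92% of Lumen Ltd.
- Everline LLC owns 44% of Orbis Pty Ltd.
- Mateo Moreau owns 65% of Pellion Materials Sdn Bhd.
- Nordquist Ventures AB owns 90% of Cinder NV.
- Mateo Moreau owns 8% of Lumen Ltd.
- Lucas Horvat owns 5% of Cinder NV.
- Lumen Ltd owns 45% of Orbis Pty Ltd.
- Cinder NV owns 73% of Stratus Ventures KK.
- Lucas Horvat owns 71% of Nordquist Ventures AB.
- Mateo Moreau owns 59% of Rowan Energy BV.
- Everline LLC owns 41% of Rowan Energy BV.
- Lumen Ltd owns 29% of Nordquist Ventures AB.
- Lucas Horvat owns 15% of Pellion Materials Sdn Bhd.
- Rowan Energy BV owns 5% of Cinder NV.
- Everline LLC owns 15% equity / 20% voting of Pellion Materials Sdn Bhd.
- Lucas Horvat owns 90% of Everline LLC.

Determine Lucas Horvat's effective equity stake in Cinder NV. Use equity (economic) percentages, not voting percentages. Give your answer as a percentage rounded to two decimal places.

94.76%

Lucas reaches Cinder along 4 paths.
Direct stake: 5% = 5%.
Via Lumen → Nordquist: 92% × 29% × 90% = 24.012%.
Via Nordquist: 71% × 90% = 63.9%.
Via Everline → Rowan: 90% × 41% × 5% = 1.845%.
Total: 5% + 24.012% + 63.9% + 1.845% = 94.757%.
Rounded: 94.76%.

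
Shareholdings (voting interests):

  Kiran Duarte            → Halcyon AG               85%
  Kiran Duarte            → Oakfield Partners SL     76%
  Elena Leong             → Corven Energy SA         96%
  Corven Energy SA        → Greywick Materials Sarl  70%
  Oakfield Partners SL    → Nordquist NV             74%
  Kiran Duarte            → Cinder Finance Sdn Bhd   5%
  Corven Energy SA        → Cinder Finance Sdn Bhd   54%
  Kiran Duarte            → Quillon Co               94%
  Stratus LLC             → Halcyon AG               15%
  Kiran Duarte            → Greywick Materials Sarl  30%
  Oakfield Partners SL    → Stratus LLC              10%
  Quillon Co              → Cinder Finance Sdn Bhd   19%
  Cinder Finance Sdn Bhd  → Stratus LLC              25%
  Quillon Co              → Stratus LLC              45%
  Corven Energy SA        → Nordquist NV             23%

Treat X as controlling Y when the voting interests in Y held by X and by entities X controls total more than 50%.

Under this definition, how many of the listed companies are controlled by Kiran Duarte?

5

Kiran holds 94% of Quillon, so Kiran controls Quillon.
Kiran holds 76% of Oakfield, so Kiran controls Oakfield.
Oakfield and Quillon together hold 10% + 45% = 55% of Stratus, so Kiran controls Stratus.
Kiran and Stratus together hold 85% + 15% = 100% of Halcyon, so Kiran controls Halcyon.
Oakfield holds 74% of Nordquist, so Kiran controls Nordquist.
No other company's threshold is met.
Kiran controls 5 companies.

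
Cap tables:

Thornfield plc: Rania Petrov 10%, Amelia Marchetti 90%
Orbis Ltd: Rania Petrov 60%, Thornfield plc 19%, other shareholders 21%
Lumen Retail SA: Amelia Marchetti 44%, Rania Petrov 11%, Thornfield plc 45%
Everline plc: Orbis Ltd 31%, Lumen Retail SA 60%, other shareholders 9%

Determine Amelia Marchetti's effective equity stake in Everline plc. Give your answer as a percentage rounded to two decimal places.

Amelia reaches Everline along 3 paths.
Via Thornfield → Orbis: 90% × 19% × 31% = 5.301%.
Via Lumen: 44% × 60% = 26.4%.
Via Thornfield → Lumen: 90% × 45% × 60% = 24.3%.
Total: 5.301% + 26.4% + 24.3% = 56.001%.
Rounded: 56.00%.

56.00%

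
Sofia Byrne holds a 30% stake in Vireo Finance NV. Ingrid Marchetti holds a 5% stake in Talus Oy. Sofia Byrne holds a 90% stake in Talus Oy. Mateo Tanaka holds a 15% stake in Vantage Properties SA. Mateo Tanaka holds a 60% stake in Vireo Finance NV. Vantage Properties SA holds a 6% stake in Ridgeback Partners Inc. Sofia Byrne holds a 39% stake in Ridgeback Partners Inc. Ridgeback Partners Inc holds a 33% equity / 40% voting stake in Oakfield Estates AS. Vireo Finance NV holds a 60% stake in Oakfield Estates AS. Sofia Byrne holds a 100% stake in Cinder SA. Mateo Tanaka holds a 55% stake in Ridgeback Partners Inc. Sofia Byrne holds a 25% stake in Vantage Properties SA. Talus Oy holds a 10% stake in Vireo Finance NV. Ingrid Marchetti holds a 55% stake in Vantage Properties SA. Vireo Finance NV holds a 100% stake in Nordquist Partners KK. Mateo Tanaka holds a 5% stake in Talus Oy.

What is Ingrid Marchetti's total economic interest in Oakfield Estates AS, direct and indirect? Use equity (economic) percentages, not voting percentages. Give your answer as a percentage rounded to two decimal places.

1.39%

Ingrid reaches Oakfield along 2 paths.
Via Talus → Vireo: 5% × 10% × 60% = 0.3%.
Via Vantage → Ridgeback: 55% × 6% × 33% = 1.089%.
Total: 0.3% + 1.089% = 1.389%.
Rounded: 1.39%.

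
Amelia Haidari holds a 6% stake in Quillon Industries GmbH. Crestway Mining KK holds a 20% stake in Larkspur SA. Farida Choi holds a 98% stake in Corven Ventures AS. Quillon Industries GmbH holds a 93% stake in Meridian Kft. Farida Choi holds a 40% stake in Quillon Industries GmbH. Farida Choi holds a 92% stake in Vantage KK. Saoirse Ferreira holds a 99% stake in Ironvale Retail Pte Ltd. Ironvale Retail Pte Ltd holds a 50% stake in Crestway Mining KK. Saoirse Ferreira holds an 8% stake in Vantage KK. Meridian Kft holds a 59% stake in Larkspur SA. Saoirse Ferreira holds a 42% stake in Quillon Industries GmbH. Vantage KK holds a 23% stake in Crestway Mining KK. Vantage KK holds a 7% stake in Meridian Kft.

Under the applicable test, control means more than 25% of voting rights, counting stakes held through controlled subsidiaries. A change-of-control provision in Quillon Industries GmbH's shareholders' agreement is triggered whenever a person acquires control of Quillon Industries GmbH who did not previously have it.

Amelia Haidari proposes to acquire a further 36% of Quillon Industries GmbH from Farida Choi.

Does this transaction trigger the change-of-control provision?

Yes

The purchase adds only to Amelia's holdings (Farida's stake shrinks), so Amelia is the only person who could newly come to control Quillon.
Amelia's largest direct stake is 6% in Quillon, which does not meet the threshold, so Amelia controls no company.
In Quillon, Amelia's side holds only 6%, not > 25%.
So before the transaction, Amelia does not control Quillon.
After the purchase, Amelia's direct stake in Quillon rises to 6% + 36% = 42%, and Farida's stake falls to 4%.
Amelia holds 42% of Quillon, so Amelia controls Quillon.
Amelia did not control Quillon before and does after, so the clause is triggered.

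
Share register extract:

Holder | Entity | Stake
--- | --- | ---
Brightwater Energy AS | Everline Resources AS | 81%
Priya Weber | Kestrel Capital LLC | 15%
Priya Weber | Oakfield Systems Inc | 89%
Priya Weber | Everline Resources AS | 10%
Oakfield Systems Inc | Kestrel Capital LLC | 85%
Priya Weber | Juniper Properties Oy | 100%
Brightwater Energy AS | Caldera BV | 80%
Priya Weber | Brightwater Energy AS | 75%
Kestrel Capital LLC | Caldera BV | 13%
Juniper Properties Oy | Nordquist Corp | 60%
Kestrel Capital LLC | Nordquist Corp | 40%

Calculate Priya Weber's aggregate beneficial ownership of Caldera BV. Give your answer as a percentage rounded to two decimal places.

Priya reaches Caldera along 3 paths.
Via Brightwater: 75% × 80% = 60%.
Via Kestrel: 15% × 13% = 1.95%.
Via Oakfield → Kestrel: 89% × 85% × 13% = 9.8345%.
Total: 60% + 1.95% + 9.8345% = 71.7845%.
Rounded: 71.78%.

71.78%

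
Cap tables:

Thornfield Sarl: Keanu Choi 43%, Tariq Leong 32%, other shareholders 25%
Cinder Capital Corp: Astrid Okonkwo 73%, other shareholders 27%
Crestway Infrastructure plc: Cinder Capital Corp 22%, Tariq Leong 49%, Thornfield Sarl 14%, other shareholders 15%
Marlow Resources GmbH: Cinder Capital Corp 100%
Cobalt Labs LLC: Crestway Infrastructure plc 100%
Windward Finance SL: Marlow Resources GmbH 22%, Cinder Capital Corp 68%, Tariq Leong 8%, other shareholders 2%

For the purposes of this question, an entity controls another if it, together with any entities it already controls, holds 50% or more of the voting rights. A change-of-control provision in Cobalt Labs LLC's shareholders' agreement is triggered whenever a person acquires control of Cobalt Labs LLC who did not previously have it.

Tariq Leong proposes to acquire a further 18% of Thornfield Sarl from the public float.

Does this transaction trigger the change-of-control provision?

The purchase changes only Tariq's holdings, so Tariq is the only person who could newly come to control Cobalt.
Tariq's largest direct stake is 49% in Crestway, which does not meet the threshold, so Tariq controls no company.
Neither Tariq nor any entity Tariq controls holds any voting interest in Cobalt.
So before the transaction, Tariq does not control Cobalt.
After the purchase, Tariq's direct stake in Thornfield rises to 32% + 18% = 50%.
Tariq holds 50% of Thornfield, so Tariq controls Thornfield.
Tariq and Thornfield together hold 49% + 14% = 63% of Crestway, so Tariq controls Crestway.
Crestway holds 100% of Cobalt, so Tariq controls Cobalt.
Tariq did not control Cobalt before and does after, so the clause is triggered.

Yes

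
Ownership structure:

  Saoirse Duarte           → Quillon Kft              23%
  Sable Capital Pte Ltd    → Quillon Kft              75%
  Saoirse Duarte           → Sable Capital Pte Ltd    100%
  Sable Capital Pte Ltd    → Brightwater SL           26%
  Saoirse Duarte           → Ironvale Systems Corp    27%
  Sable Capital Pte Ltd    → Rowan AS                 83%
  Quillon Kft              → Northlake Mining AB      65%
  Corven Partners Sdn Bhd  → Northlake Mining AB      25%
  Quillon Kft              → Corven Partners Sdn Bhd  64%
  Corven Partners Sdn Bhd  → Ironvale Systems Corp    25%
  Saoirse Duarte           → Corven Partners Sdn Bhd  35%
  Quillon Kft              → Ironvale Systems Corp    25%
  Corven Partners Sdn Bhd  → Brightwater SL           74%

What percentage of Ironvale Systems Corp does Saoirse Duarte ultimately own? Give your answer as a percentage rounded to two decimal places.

Saoirse reaches Ironvale along 6 paths.
Direct stake: 27% = 27%.
Via Quillon: 23% × 25% = 5.75%.
Via Sable → Quillon: 100% × 75% × 25% = 18.75%.
Via Corven: 35% × 25% = 8.75%.
Via Quillon → Corven: 23% × 64% × 25% = 3.68%.
Via Sable → Quillon → Corven: 100% × 75% × 64% × 25% = 12%.
Total: 27% + 5.75% + 18.75% + 8.75% + 3.68% + 12% = 75.93%.

75.93%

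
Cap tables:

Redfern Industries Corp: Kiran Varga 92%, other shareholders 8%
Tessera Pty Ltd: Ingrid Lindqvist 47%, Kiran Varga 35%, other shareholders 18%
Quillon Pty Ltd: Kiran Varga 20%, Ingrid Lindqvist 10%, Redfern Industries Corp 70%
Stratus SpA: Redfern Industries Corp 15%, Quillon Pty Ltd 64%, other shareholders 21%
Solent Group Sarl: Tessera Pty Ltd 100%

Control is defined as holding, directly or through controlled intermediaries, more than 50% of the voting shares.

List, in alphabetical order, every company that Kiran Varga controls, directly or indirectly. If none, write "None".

Kiran holds 92% of Redfern, so Kiran controls Redfern.
Kiran and Redfern together hold 20% + 70% = 90% of Quillon, so Kiran controls Quillon.
Redfern and Quillon together hold 15% + 64% = 79% of Stratus, so Kiran controls Stratus.
No other company's threshold is met.

Quillon Pty Ltd, Redfern Industries Corp, Stratus SpA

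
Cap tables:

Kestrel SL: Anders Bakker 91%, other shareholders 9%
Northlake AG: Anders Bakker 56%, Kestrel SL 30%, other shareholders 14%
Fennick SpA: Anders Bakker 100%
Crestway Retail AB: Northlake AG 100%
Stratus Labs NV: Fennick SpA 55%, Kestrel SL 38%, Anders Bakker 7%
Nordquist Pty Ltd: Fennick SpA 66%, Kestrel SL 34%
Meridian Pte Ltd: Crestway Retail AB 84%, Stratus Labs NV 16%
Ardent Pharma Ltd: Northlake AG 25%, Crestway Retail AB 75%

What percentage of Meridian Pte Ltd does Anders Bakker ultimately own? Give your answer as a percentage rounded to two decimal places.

85.42%

Anders reaches Meridian along 5 paths.
Via Northlake → Crestway: 56% × 100% × 84% = 47.04%.
Via Kestrel → Northlake → Crestway: 91% × 30% × 100% × 84% = 22.932%.
Via Fennick → Stratus: 100% × 55% × 16% = 8.8%.
Via Kestrel → Stratus: 91% × 38% × 16% = 5.5328%.
Via Stratus: 7% × 16% = 1.12%.
Total: 47.04% + 22.932% + 8.8% + 5.5328% + 1.12% = 85.4248%.
Rounded: 85.42%.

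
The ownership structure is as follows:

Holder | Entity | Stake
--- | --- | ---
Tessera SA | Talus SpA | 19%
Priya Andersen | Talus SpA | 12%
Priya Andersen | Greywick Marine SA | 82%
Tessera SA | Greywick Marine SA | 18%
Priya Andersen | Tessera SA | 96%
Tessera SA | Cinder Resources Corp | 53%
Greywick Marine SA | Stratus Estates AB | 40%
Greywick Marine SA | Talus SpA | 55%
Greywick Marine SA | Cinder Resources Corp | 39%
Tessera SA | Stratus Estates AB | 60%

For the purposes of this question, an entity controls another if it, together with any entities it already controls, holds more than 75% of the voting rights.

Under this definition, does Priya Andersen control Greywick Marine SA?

Priya holds 96% of Tessera, so Priya controls Tessera.
Tessera and Priya together hold 18% + 82% = 100% of Greywick, so Priya controls Greywick.

Yes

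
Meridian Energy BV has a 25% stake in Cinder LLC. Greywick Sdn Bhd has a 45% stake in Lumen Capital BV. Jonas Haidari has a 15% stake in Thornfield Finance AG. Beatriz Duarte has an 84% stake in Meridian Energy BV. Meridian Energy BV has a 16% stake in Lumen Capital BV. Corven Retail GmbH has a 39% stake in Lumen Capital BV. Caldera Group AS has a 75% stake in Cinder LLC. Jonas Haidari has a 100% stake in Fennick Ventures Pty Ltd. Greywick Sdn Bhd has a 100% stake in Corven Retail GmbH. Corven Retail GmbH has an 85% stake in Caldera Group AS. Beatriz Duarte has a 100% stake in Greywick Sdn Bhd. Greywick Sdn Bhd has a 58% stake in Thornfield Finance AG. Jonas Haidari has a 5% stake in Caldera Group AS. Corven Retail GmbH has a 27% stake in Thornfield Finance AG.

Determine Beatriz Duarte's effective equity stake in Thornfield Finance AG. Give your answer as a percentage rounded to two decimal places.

Beatriz reaches Thornfield along 2 paths.
Via Greywick → Corven: 100% × 100% × 27% = 27%.
Via Greywick: 100% × 58% = 58%.
Total: 27% + 58% = 85%.
Rounded: 85.00%.

85.00%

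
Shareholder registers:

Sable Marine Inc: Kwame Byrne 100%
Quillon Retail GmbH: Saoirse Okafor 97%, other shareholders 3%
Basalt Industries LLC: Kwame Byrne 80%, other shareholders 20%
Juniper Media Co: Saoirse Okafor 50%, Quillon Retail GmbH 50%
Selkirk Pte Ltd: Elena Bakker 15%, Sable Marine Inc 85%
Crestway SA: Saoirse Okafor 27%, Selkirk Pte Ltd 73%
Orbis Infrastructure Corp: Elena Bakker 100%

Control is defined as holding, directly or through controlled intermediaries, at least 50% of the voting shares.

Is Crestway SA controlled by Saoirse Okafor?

No

Saoirse holds 97% of Quillon, so Saoirse controls Quillon.
Saoirse and Quillon together hold 50% + 50% = 100% of Juniper, so Saoirse controls Juniper.
In Crestway, Saoirse's side holds only 27%, not ≥ 50%.
So Saoirse does not control Crestway.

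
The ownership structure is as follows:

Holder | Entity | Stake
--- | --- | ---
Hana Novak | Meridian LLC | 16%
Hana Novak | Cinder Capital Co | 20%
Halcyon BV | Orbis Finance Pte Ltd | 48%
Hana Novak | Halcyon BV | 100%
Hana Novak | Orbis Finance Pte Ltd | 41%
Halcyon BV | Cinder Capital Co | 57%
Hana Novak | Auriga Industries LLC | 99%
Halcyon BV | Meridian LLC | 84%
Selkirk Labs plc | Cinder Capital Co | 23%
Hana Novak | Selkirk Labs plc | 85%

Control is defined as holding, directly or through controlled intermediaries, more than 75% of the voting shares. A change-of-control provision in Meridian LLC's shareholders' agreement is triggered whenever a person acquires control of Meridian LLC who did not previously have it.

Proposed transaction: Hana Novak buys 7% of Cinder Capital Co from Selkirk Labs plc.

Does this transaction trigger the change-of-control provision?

No

The purchase adds only to Hana's holdings (Selkirk's stake shrinks), so Hana is the only person who could newly come to control Meridian.
Hana holds 100% of Halcyon, so Hana controls Halcyon.
Halcyon and Hana together hold 84% + 16% = 100% of Meridian, so Hana controls Meridian.
So Hana already controls Meridian before the transaction.
After the purchase, Hana's direct stake in Cinder rises to 20% + 7% = 27%, and Selkirk's stake falls to 16%.
Hana controlled Meridian already, so this is not a new person acquiring control; every other person's position is unchanged or reduced.
No new person acquires control, so the clause is not triggered.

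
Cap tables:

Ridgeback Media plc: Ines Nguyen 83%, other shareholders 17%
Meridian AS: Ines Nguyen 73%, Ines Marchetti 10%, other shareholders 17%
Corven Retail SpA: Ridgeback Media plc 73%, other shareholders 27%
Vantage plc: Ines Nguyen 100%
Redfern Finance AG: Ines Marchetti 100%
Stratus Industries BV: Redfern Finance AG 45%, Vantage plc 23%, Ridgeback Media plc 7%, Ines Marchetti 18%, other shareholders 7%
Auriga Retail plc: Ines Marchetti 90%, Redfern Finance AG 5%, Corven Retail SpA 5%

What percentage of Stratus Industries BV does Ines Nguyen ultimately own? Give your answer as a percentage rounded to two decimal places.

28.81%

Ines Nguyen reaches Stratus along 2 paths.
Via Vantage: 100% × 23% = 23%.
Via Ridgeback: 83% × 7% = 5.81%.
Total: 23% + 5.81% = 28.81%.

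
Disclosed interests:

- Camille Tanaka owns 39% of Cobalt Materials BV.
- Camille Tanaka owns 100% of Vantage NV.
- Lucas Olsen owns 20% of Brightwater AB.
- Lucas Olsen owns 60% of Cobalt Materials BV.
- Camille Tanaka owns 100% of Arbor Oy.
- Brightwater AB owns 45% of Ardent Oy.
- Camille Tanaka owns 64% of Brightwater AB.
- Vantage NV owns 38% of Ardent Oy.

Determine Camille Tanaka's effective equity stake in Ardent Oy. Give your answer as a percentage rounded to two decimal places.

66.80%

Camille reaches Ardent along 2 paths.
Via Vantage: 100% × 38% = 38%.
Via Brightwater: 64% × 45% = 28.8%.
Total: 38% + 28.8% = 66.8%.
Rounded: 66.80%.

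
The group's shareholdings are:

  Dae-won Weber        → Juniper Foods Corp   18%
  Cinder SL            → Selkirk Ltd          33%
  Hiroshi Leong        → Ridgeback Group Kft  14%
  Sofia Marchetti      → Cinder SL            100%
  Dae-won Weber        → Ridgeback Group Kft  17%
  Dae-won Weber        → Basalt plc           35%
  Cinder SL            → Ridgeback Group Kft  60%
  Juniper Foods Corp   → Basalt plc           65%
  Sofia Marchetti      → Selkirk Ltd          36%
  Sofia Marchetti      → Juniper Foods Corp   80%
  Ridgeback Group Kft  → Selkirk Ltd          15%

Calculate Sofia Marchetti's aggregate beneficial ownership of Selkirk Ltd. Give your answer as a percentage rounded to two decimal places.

78.00%

Sofia reaches Selkirk along 3 paths.
Direct stake: 36% = 36%.
Via Cinder → Ridgeback: 100% × 60% × 15% = 9%.
Via Cinder: 100% × 33% = 33%.
Total: 36% + 9% + 33% = 78%.
Rounded: 78.00%.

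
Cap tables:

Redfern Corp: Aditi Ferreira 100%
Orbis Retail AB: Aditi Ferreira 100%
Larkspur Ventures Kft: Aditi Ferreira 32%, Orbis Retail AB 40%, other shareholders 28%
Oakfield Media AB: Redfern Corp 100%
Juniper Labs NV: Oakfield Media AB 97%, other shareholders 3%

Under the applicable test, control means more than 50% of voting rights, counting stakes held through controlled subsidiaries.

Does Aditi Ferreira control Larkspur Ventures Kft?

Yes

Aditi holds 100% of Orbis, so Aditi controls Orbis.
Aditi and Orbis together hold 32% + 40% = 72% of Larkspur, so Aditi controls Larkspur.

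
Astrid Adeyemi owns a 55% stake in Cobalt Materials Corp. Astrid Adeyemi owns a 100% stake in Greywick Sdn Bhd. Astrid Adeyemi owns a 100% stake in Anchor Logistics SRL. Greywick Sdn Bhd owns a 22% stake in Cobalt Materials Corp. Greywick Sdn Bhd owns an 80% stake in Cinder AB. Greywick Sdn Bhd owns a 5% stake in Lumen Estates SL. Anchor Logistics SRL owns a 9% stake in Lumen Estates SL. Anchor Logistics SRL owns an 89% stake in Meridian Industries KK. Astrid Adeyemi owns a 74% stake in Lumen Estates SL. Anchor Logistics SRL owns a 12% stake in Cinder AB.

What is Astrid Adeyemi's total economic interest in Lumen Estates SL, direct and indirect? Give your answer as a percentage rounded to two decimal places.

88.00%

Astrid reaches Lumen along 3 paths.
Direct stake: 74% = 74%.
Via Greywick: 100% × 5% = 5%.
Via Anchor: 100% × 9% = 9%.
Total: 74% + 5% + 9% = 88%.
Rounded: 88.00%.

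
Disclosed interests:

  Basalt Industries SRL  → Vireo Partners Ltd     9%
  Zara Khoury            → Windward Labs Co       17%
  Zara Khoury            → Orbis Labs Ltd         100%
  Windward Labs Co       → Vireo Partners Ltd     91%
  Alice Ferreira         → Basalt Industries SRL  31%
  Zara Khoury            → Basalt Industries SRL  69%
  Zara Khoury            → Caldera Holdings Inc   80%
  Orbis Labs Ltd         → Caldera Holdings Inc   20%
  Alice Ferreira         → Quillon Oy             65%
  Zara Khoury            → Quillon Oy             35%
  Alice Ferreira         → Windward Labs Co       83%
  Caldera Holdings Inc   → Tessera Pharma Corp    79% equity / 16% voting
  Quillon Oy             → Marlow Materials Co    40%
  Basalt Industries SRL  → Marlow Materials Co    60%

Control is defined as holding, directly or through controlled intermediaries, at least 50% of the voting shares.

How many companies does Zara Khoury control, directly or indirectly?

4

Zara holds 69% of Basalt, so Zara controls Basalt.
Zara holds 100% of Orbis, so Zara controls Orbis.
Orbis and Zara together hold 20% + 80% = 100% of Caldera, so Zara controls Caldera.
Basalt holds 60% of Marlow, so Zara controls Marlow.
No other company's threshold is met.
Zara controls 4 companies.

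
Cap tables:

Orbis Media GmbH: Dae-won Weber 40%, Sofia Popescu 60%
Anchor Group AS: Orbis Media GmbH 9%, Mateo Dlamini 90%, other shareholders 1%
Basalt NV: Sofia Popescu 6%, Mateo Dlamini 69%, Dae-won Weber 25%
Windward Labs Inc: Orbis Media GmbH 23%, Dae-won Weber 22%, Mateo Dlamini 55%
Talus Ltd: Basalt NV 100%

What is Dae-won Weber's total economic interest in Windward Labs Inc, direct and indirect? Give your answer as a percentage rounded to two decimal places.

31.20%

Dae-won reaches Windward along 2 paths.
Via Orbis: 40% × 23% = 9.2%.
Direct stake: 22% = 22%.
Total: 9.2% + 22% = 31.2%.
Rounded: 31.20%.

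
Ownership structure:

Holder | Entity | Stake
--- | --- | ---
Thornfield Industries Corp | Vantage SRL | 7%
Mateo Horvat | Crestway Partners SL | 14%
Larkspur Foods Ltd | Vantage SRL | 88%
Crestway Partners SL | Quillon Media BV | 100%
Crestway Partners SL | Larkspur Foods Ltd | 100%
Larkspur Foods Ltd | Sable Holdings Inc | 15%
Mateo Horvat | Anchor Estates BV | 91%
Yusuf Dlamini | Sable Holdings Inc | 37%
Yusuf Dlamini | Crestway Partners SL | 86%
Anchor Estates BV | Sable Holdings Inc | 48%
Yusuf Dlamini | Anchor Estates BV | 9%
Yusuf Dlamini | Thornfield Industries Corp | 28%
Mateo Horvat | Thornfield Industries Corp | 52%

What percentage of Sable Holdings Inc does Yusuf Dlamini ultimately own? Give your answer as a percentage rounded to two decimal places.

54.22%

Yusuf reaches Sable along 3 paths.
Direct stake: 37% = 37%.
Via Anchor: 9% × 48% = 4.32%.
Via Crestway → Larkspur: 86% × 100% × 15% = 12.9%.
Total: 37% + 4.32% + 12.9% = 54.22%.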